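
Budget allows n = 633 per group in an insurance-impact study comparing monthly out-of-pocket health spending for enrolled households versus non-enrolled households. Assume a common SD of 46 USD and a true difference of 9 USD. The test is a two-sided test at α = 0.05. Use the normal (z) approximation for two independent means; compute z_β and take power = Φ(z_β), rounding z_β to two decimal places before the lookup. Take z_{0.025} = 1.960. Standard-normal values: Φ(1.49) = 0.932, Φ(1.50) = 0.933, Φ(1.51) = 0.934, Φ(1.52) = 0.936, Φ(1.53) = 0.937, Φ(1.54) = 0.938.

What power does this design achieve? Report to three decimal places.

z_β = δ·√(n/(σ₁²+σ₂²)) − z_{α/2}
    = 9 · √(633/4232) − 1.960
    = 9 · 0.38675 − 1.960
    = 3.4807 − 1.960 = 1.5207 → 1.52
Power = Φ(1.52) = 0.936.

Power ≈ 0.936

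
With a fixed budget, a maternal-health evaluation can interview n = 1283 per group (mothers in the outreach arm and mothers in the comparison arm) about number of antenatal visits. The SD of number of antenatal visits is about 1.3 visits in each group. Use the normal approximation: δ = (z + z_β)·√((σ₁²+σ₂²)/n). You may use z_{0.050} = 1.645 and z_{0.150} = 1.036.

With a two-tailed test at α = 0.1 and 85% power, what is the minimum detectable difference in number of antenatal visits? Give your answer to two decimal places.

δ = (z_{α/2} + z_β) · √((σ₁²+σ₂²)/n)
  = (1.645 + 1.036) · √(3.38/1283)
  = 2.681 · √0.00263
  = 2.681 · 0.0513
  = 0.1376

Minimum detectable difference ≈ 0.14 visits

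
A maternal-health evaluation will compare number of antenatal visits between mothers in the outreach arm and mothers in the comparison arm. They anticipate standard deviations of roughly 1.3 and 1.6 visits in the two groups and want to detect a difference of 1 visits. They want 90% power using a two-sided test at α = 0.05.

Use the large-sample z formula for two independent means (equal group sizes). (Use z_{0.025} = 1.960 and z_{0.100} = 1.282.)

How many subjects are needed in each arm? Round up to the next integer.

n = 45 per group

n = (z_{α/2} + z_β)² · (σ₁² + σ₂²) / δ²
  = (1.960 + 1.282)² · (1.3² + 1.6² = 4.25) / 1²
  = 10.5106 · 4.25 / 1
  = 44.67
Round up → n = 45 per group.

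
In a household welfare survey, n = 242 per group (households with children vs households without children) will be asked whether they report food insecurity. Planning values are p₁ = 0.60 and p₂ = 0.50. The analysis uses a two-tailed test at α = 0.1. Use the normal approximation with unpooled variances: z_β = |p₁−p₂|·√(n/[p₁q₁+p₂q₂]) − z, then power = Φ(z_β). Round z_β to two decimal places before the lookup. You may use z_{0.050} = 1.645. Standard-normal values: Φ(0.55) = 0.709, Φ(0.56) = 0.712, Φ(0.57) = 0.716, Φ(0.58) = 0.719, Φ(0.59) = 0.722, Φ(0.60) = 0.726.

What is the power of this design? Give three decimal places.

z_β = |p₁−p₂|·√(n/[p₁q₁+p₂q₂]) − z_{α/2}
    = 0.10 · √(242/0.4900) − 1.645
    = 0.10 · 22.2234 − 1.645
    = 2.2223 − 1.645 = 0.5773 → 0.58
Power = Φ(0.58) = 0.719.

Power ≈ 0.719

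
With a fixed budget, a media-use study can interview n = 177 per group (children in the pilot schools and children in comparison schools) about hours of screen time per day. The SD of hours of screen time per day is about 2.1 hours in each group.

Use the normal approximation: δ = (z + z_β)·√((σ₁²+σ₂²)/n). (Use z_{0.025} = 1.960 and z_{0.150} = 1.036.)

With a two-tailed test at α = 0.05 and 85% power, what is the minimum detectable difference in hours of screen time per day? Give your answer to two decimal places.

δ = (z_{α/2} + z_β) · √((σ₁²+σ₂²)/n)
  = (1.960 + 1.036) · √(8.82/177)
  = 2.996 · √0.04983
  = 2.996 · 0.2232
  = 0.6688

Minimum detectable difference ≈ 0.67 hours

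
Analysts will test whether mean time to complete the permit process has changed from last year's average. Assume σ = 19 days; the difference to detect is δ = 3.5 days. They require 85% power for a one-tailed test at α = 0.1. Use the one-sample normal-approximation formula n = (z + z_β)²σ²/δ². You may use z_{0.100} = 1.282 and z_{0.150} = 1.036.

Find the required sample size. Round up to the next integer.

n = (z_α + z_β)² · σ² / δ²
  = (1.282 + 1.036)² · 19² / 3.5²
  = 5.3731 · 361 / 12.25
  = 158.34
Round up → n = 159.

n = 159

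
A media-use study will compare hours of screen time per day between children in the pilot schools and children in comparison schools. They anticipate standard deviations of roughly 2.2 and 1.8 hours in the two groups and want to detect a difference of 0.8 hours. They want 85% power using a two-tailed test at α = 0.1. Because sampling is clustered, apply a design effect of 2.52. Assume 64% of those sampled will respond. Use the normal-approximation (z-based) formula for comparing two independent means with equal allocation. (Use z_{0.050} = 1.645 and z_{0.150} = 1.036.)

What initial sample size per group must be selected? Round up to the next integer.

n = (z_{α/2} + z_β)² · (σ₁² + σ₂²) / δ²
  = (1.645 + 1.036)² · (2.2² + 1.8² = 8.08) / 0.8²
  = 7.1878 · 8.08 / 0.64
  = 90.75
Design effect: 2.52 × 90.75 = 228.68.
Adjust for 64% response: 228.68 / 0.64 = 357.31.
Round up → n = 358 per group.

n = 358 per group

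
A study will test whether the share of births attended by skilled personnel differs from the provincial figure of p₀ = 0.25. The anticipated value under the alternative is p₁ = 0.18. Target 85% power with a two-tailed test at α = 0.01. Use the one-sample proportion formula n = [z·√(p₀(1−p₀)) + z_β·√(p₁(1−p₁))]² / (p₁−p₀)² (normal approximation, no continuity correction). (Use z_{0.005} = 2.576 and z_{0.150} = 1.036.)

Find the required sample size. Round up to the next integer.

n = 468

n = [z_{α/2}·√(p₀q₀) + z_β·√(p₁q₁)]² / (p₁ − p₀)²
  = [2.576·√(0.25·0.75) + 1.036·√(0.18·0.82)]² / (-0.07)²
  = [2.576·0.4330 + 1.036·0.3842]² / 0.0049
  = [1.5135]² / 0.0049
  = 467.46
Round up → n = 468.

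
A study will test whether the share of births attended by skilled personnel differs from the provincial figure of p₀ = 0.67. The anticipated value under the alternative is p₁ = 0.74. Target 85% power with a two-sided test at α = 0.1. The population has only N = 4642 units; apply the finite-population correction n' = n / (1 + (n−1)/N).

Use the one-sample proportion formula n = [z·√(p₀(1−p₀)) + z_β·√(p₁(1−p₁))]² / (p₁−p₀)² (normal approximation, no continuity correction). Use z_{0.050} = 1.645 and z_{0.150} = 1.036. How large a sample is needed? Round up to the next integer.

n = 289

n = [z_{α/2}·√(p₀q₀) + z_β·√(p₁q₁)]² / (p₁ − p₀)²
  = [1.645·√(0.67·0.33) + 1.036·√(0.74·0.26)]² / (0.07)²
  = [1.645·0.4702 + 1.036·0.4386]² / 0.0049
  = [1.2279]² / 0.0049
  = 307.71
Finite-population correction (N = 4642): 307.71 / (1 + (307.71 − 1)/4642) = 288.64.
Round up → n = 289.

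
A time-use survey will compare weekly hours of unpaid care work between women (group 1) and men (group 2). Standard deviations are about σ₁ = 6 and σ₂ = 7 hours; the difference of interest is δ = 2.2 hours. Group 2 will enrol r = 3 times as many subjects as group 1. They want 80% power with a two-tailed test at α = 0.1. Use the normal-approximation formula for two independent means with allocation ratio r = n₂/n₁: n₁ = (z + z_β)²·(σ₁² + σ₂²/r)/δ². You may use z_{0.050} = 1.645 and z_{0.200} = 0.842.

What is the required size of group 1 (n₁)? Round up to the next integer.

n₁ = (z_{α/2} + z_β)² · (σ₁² + σ₂²/r) / δ²
   = (1.645 + 0.842)² · (6² + 7²/3) / 2.2²
   = 6.1852 · (36 + 16.3333) / 4.84
   = 6.1852 · 52.3333 / 4.84
   = 66.88
Round up → n₁ = 67; n₂ = r·n₁ = 3 × 67 = 201.

n₁ = 67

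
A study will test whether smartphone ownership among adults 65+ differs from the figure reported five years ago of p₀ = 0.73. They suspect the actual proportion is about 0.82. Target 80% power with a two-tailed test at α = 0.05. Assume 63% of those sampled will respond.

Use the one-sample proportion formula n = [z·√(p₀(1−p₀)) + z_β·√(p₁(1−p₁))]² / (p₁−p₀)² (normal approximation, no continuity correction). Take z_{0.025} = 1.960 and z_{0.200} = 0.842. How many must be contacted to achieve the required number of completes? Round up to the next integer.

n = [z_{α/2}·√(p₀q₀) + z_β·√(p₁q₁)]² / (p₁ − p₀)²
  = [1.960·√(0.73·0.27) + 0.842·√(0.82·0.18)]² / (0.09)²
  = [1.960·0.4440 + 0.842·0.3842]² / 0.0081
  = [1.1936]² / 0.0081
  = 175.90
Adjust for 63% response: 175.90 / 0.63 = 279.21.
Round up → n = 280.

n = 280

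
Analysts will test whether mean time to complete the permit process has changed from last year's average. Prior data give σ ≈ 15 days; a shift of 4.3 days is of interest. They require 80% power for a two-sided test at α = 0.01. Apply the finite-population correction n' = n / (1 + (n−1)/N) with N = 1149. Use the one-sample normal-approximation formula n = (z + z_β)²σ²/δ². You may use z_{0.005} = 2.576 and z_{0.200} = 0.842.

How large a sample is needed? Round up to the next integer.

n = 127

n = (z_{α/2} + z_β)² · σ² / δ²
  = (2.576 + 0.842)² · 15² / 4.3²
  = 11.6827 · 225 / 18.49
  = 142.16
Finite-population correction (N = 1149): 142.16 / (1 + (142.16 − 1)/1149) = 126.61.
Round up → n = 127.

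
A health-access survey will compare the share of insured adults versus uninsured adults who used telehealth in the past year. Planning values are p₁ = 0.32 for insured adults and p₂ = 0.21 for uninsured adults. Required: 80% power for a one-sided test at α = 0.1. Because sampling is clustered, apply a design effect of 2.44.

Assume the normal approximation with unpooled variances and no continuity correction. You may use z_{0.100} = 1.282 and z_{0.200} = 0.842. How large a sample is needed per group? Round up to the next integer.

n = 349 per group

n = (z_α + z_β)² · [p₁(1−p₁) + p₂(1−p₂)] / (p₁ − p₂)²
  = (1.282 + 0.842)² · (0.32·0.68 + 0.21·0.79) / (0.11)²
  = (2.124)² · (0.2176 + 0.1659) / 0.0121
  = 4.5114 · 0.3835 / 0.0121
  = 142.98
Design effect: 2.44 × 142.98 = 348.88.
Round up → n = 349 per group.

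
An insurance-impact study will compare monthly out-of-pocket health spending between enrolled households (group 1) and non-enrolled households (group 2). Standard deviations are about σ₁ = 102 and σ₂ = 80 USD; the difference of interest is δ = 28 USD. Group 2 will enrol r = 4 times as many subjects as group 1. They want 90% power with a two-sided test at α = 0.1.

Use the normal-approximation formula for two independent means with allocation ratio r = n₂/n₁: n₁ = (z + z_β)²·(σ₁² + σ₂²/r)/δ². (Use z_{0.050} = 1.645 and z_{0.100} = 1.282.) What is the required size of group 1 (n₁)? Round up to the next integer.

n₁ = (z_{α/2} + z_β)² · (σ₁² + σ₂²/r) / δ²
   = (1.645 + 1.282)² · (102² + 80²/4) / 28²
   = 8.5673 · (10404 + 1600) / 784
   = 8.5673 · 12004 / 784
   = 131.18
Round up → n₁ = 132; n₂ = r·n₁ = 4 × 132 = 528.

n₁ = 132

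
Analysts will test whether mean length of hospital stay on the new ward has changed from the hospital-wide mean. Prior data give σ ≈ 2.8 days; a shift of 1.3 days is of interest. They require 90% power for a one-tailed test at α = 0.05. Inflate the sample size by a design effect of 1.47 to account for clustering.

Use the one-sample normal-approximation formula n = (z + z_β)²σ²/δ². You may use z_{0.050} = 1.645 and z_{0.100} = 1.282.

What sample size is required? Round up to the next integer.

n = (z_α + z_β)² · σ² / δ²
  = (1.645 + 1.282)² · 2.8² / 1.3²
  = 8.5673 · 7.84 / 1.69
  = 39.74
Design effect: 1.47 × 39.74 = 58.42.
Round up → n = 59.

n = 59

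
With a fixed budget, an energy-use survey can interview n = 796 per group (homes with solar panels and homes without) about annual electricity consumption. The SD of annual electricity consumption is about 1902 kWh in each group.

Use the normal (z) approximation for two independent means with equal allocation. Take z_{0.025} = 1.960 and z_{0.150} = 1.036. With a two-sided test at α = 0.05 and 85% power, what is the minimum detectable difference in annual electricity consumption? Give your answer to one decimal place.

Minimum detectable difference ≈ 285.6 kWh

δ = (z_{α/2} + z_β) · √((σ₁²+σ₂²)/n)
  = (1.960 + 1.036) · √(7235208/796)
  = 2.996 · √9089.5
  = 2.996 · 95.3386
  = 285.6346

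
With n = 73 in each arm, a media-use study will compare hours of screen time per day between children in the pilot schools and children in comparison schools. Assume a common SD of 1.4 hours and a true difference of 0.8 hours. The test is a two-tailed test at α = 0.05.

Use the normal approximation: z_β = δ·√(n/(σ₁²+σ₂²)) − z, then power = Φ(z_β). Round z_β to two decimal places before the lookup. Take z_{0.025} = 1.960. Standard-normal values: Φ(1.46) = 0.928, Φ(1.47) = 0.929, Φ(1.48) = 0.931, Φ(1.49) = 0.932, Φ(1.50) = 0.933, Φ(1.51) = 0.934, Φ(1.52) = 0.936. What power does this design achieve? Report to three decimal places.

Power ≈ 0.932

z_β = δ·√(n/(σ₁²+σ₂²)) − z_{α/2}
    = 0.8 · √(73/3.92) − 1.960
    = 0.8 · 4.31537 − 1.960
    = 3.4523 − 1.960 = 1.4923 → 1.49
Power = Φ(1.49) = 0.932.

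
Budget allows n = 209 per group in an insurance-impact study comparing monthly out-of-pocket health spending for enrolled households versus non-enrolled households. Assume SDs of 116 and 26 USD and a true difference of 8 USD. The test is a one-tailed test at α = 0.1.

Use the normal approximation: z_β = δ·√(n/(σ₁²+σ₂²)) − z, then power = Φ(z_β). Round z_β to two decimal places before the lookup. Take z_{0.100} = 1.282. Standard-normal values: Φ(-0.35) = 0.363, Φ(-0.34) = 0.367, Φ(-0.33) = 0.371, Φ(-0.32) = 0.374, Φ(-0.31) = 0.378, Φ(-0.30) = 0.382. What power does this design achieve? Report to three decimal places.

Power ≈ 0.378

z_β = δ·√(n/(σ₁²+σ₂²)) − z_α
    = 8 · √(209/14132) − 1.282
    = 8 · 0.12161 − 1.282
    = 0.9729 − 1.282 = -0.3091 → -0.31
Power = Φ(-0.31) = 0.378.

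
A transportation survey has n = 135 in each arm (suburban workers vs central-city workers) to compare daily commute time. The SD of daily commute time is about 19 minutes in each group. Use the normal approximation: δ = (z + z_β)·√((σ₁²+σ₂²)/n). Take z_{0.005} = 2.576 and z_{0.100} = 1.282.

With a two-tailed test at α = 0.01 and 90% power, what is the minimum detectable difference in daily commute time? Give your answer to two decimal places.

Minimum detectable difference ≈ 8.92 minutes

δ = (z_{α/2} + z_β) · √((σ₁²+σ₂²)/n)
  = (2.576 + 1.282) · √(722/135)
  = 3.858 · √5.3481
  = 3.858 · 2.3126
  = 8.9220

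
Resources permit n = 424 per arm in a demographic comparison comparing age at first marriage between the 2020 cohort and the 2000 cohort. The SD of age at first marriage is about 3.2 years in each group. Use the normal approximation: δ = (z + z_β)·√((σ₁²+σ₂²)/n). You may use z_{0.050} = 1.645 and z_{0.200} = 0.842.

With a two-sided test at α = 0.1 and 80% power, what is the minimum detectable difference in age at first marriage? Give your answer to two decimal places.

Minimum detectable difference ≈ 0.55 years

δ = (z_{α/2} + z_β) · √((σ₁²+σ₂²)/n)
  = (1.645 + 0.842) · √(20.48/424)
  = 2.487 · √0.0483
  = 2.487 · 0.2198
  = 0.5466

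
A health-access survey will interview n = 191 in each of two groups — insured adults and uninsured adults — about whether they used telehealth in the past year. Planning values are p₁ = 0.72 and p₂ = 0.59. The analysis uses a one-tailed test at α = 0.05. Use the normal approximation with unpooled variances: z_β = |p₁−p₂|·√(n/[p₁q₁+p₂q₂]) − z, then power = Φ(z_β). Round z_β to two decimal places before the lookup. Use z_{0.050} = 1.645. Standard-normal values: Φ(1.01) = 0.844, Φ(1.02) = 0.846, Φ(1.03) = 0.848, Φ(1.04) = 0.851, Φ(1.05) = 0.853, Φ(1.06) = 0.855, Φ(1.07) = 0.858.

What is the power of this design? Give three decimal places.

z_β = |p₁−p₂|·√(n/[p₁q₁+p₂q₂]) − z_α
    = 0.13 · √(191/0.4435) − 1.645
    = 0.13 · 20.7525 − 1.645
    = 2.6978 − 1.645 = 1.0528 → 1.05
Power = Φ(1.05) = 0.853.

Power ≈ 0.853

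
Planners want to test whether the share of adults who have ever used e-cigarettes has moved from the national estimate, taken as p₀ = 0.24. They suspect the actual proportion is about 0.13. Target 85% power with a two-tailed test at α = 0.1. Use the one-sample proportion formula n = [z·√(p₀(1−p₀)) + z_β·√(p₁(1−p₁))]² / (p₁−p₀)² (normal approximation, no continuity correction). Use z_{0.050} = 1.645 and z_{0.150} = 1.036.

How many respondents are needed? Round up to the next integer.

n = [z_{α/2}·√(p₀q₀) + z_β·√(p₁q₁)]² / (p₁ − p₀)²
  = [1.645·√(0.24·0.76) + 1.036·√(0.13·0.87)]² / (-0.11)²
  = [1.645·0.4271 + 1.036·0.3363]² / 0.0121
  = [1.0510]² / 0.0121
  = 91.28
Round up → n = 92.

n = 92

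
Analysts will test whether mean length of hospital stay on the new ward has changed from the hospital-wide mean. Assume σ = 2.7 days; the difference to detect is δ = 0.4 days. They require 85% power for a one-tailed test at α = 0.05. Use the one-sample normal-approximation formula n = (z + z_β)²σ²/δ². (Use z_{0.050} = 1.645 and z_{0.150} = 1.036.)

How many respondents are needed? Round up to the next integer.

n = 328

n = (z_α + z_β)² · σ² / δ²
  = (1.645 + 1.036)² · 2.7² / 0.4²
  = 7.1878 · 7.29 / 0.16
  = 327.49
Round up → n = 328.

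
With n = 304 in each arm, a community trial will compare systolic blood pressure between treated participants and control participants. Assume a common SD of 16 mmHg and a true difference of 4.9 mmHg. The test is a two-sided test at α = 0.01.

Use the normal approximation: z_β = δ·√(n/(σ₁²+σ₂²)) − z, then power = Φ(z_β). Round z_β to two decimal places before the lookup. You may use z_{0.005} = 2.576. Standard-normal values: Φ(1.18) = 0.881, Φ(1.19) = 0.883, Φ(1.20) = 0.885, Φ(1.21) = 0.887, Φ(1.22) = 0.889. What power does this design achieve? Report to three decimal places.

Power ≈ 0.885

z_β = δ·√(n/(σ₁²+σ₂²)) − z_{α/2}
    = 4.9 · √(304/512) − 2.576
    = 4.9 · 0.77055 − 2.576
    = 3.7757 − 2.576 = 1.1997 → 1.20
Power = Φ(1.20) = 0.885.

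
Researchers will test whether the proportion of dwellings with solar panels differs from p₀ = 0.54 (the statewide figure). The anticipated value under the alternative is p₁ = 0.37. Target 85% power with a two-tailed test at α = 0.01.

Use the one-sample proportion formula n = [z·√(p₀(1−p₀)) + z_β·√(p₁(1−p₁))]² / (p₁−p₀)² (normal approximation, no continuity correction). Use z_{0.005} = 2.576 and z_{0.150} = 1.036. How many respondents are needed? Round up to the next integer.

n = [z_{α/2}·√(p₀q₀) + z_β·√(p₁q₁)]² / (p₁ − p₀)²
  = [2.576·√(0.54·0.46) + 1.036·√(0.37·0.63)]² / (-0.17)²
  = [2.576·0.4984 + 1.036·0.4828]² / 0.0289
  = [1.7841]² / 0.0289
  = 110.13
Round up → n = 111.

n = 111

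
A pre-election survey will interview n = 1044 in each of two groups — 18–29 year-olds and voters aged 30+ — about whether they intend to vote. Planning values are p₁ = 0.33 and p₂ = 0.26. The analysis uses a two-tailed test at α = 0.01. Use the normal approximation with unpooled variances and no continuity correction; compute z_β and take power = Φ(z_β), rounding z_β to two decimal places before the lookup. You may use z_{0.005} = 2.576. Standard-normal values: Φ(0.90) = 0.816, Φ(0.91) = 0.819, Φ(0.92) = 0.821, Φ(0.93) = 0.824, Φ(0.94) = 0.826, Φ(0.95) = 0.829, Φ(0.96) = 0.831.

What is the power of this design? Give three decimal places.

Power ≈ 0.826

z_β = |p₁−p₂|·√(n/[p₁q₁+p₂q₂]) − z_{α/2}
    = 0.07 · √(1044/0.4135) − 2.576
    = 0.07 · 50.2473 − 2.576
    = 3.5173 − 2.576 = 0.9413 → 0.94
Power = Φ(0.94) = 0.826.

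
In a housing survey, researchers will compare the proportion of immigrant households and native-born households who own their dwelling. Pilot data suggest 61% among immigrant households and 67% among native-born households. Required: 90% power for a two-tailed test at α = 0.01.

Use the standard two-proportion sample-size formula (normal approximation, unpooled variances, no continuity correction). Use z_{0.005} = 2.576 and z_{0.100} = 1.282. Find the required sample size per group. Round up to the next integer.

n = 1898 per group

n = (z_{α/2} + z_β)² · [p₁(1−p₁) + p₂(1−p₂)] / (p₁ − p₂)²
  = (2.576 + 1.282)² · (0.61·0.39 + 0.67·0.33) / (-0.06)²
  = (3.858)² · (0.2379 + 0.2211) / 0.0036
  = 14.8842 · 0.4590 / 0.0036
  = 1897.73
Round up → n = 1898 per group.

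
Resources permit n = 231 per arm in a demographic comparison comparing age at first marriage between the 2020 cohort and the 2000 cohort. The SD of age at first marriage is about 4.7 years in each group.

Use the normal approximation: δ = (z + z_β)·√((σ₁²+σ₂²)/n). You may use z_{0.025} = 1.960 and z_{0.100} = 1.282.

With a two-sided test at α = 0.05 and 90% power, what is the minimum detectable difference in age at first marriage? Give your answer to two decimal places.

δ = (z_{α/2} + z_β) · √((σ₁²+σ₂²)/n)
  = (1.960 + 1.282) · √(44.18/231)
  = 3.242 · √0.19126
  = 3.242 · 0.4373
  = 1.4178

Minimum detectable difference ≈ 1.42 years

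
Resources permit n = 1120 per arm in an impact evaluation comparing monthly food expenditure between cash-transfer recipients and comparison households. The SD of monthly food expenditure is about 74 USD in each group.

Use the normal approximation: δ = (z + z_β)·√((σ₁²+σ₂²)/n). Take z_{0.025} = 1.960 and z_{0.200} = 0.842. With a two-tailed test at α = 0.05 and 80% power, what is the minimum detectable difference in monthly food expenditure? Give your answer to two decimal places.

δ = (z_{α/2} + z_β) · √((σ₁²+σ₂²)/n)
  = (1.960 + 0.842) · √(10952/1120)
  = 2.802 · √9.7786
  = 2.802 · 3.1271
  = 8.7621

Minimum detectable difference ≈ 8.76 USD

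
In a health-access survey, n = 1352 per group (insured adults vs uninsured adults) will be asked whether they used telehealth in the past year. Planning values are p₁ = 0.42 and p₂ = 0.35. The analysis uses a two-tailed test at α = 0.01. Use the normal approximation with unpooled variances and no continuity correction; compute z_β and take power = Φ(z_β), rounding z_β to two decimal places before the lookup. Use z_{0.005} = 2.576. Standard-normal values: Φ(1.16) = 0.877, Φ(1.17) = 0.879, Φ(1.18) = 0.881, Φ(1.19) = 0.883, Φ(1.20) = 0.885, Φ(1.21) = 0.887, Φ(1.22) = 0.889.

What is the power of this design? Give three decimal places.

Power ≈ 0.879

z_β = |p₁−p₂|·√(n/[p₁q₁+p₂q₂]) − z_{α/2}
    = 0.07 · √(1352/0.4711) − 2.576
    = 0.07 · 53.5713 − 2.576
    = 3.7500 − 2.576 = 1.1740 → 1.17
Power = Φ(1.17) = 0.879.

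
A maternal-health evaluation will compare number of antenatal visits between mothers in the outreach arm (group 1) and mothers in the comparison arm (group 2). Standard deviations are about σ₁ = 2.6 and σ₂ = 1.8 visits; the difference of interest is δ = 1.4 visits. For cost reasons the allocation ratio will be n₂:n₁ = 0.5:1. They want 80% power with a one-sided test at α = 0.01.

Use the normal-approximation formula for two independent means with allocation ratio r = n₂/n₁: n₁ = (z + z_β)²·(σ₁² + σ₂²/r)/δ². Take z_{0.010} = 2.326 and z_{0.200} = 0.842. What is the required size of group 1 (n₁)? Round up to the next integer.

n₁ = 68

n₁ = (z_α + z_β)² · (σ₁² + σ₂²/r) / δ²
   = (2.326 + 0.842)² · (2.6² + 1.8²/0.5) / 1.4²
   = 10.0362 · (6.76 + 6.48) / 1.96
   = 10.0362 · 13.24 / 1.96
   = 67.80
Round up → n₁ = 68; n₂ = r·n₁ = 0.5 × 68 = 34.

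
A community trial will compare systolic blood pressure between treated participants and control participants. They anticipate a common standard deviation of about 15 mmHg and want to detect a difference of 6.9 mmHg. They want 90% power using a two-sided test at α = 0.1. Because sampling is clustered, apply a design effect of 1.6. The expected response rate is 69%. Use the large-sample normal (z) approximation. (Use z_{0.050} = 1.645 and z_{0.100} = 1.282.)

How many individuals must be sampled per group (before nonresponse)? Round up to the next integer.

n = 188 per group

n = (z_{α/2} + z_β)² · (σ₁² + σ₂²) / δ²
  = (1.645 + 1.282)² · (2·15² = 450) / 6.9²
  = 8.5673 · 450 / 47.61
  = 80.98
Design effect: 1.6 × 80.98 = 129.56.
Adjust for 69% response: 129.56 / 0.69 = 187.77.
Round up → n = 188 per group.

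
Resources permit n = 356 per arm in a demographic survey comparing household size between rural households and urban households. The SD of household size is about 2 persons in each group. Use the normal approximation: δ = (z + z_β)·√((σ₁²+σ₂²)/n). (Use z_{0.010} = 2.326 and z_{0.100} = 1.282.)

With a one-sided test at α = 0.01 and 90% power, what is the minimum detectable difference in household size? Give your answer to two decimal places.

δ = (z_α + z_β) · √((σ₁²+σ₂²)/n)
  = (2.326 + 1.282) · √(8/356)
  = 3.608 · √0.02247
  = 3.608 · 0.1499
  = 0.5409

Minimum detectable difference ≈ 0.54 persons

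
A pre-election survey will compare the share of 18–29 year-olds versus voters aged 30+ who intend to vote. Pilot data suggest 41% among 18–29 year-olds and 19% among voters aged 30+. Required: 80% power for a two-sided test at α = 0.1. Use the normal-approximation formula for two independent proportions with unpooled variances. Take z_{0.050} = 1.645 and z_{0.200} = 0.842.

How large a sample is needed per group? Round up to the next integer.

n = (z_{α/2} + z_β)² · [p₁(1−p₁) + p₂(1−p₂)] / (p₁ − p₂)²
  = (1.645 + 0.842)² · (0.41·0.59 + 0.19·0.81) / (0.22)²
  = (2.487)² · (0.2419 + 0.1539) / 0.0484
  = 6.1852 · 0.3958 / 0.0484
  = 50.58
Round up → n = 51 per group.

n = 51 per group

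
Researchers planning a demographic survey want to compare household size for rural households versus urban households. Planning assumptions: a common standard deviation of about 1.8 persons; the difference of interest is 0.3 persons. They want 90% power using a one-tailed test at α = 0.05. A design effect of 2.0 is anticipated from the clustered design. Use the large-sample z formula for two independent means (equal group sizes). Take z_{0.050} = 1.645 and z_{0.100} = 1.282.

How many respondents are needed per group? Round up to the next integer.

n = (z_α + z_β)² · (σ₁² + σ₂²) / δ²
  = (1.645 + 1.282)² · (2·1.8² = 6.48) / 0.3²
  = 8.5673 · 6.48 / 0.09
  = 616.85
Design effect: 2.0 × 616.85 = 1233.70.
Round up → n = 1234 per group.

n = 1234 per group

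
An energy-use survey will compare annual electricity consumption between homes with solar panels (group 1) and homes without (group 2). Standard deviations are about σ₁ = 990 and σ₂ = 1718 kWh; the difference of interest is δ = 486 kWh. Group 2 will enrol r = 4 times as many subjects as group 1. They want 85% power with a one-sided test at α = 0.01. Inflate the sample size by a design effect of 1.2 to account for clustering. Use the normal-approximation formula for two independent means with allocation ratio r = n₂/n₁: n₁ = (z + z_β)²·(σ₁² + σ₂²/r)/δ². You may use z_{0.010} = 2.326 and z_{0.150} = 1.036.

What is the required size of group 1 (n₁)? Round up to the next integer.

n₁ = 99

n₁ = (z_α + z_β)² · (σ₁² + σ₂²/r) / δ²
   = (2.326 + 1.036)² · (990² + 1718²/4) / 486²
   = 11.3030 · (980100 + 737881) / 236196
   = 11.3030 · 1717981 / 236196
   = 82.21
Design effect: 1.2 × 82.21 = 98.66.
Round up → n₁ = 99; n₂ = r·n₁ = 4 × 99 = 396.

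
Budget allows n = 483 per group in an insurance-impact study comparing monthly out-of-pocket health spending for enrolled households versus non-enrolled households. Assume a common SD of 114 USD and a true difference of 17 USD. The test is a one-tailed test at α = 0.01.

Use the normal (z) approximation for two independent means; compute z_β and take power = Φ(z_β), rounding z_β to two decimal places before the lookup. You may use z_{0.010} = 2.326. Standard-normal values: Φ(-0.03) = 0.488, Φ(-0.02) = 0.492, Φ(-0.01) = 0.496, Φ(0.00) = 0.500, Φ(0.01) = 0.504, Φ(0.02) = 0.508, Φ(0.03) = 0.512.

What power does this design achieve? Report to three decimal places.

z_β = δ·√(n/(σ₁²+σ₂²)) − z_α
    = 17 · √(483/25992) − 2.326
    = 17 · 0.13632 − 2.326
    = 2.3174 − 2.326 = -0.0086 → -0.01
Power = Φ(-0.01) = 0.496.

Power ≈ 0.496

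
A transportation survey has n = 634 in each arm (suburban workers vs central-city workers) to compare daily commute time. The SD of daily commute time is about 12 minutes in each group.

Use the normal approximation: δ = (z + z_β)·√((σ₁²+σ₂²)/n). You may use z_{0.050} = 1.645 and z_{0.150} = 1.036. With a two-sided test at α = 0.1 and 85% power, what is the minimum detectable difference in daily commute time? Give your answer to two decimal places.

δ = (z_{α/2} + z_β) · √((σ₁²+σ₂²)/n)
  = (1.645 + 1.036) · √(288/634)
  = 2.681 · √0.45426
  = 2.681 · 0.6740
  = 1.8070

Minimum detectable difference ≈ 1.81 minutes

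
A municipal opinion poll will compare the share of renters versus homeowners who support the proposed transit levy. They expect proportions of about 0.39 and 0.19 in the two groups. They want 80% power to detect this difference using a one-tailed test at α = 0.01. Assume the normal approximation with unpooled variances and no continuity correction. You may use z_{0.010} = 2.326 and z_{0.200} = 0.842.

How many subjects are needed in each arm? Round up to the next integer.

n = (z_α + z_β)² · [p₁(1−p₁) + p₂(1−p₂)] / (p₁ − p₂)²
  = (2.326 + 0.842)² · (0.39·0.61 + 0.19·0.81) / (0.20)²
  = (3.168)² · (0.2379 + 0.1539) / 0.0400
  = 10.0362 · 0.3918 / 0.0400
  = 98.30
Round up → n = 99 per group.

n = 99 per group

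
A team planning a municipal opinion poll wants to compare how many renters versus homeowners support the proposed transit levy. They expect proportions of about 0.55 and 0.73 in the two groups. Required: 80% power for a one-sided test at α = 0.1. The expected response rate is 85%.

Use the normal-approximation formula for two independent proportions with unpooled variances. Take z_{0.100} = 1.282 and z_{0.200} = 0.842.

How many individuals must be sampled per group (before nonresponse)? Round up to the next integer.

n = (z_α + z_β)² · [p₁(1−p₁) + p₂(1−p₂)] / (p₁ − p₂)²
  = (1.282 + 0.842)² · (0.55·0.45 + 0.73·0.27) / (-0.18)²
  = (2.124)² · (0.2475 + 0.1971) / 0.0324
  = 4.5114 · 0.4446 / 0.0324
  = 61.91
Adjust for 85% response: 61.91 / 0.85 = 72.83.
Round up → n = 73 per group.

n = 73 per group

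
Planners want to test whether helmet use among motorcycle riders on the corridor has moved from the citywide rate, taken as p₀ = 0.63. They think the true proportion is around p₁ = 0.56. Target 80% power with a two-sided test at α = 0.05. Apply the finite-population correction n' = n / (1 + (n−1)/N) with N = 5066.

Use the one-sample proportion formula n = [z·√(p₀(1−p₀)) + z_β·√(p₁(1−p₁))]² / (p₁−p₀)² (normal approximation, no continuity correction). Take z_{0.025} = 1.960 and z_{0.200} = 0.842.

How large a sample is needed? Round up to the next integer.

n = [z_{α/2}·√(p₀q₀) + z_β·√(p₁q₁)]² / (p₁ − p₀)²
  = [1.960·√(0.63·0.37) + 0.842·√(0.56·0.44)]² / (-0.07)²
  = [1.960·0.4828 + 0.842·0.4964]² / 0.0049
  = [1.3643]² / 0.0049
  = 379.83
Finite-population correction (N = 5066): 379.83 / (1 + (379.83 − 1)/5066) = 353.41.
Round up → n = 354.

n = 354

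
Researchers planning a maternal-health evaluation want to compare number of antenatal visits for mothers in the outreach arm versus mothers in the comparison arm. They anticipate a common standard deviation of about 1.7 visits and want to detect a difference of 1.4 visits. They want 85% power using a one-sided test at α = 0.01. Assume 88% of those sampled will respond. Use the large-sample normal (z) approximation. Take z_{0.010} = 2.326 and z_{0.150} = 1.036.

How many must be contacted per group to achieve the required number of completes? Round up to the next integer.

n = 38 per group

n = (z_α + z_β)² · (σ₁² + σ₂²) / δ²
  = (2.326 + 1.036)² · (2·1.7² = 5.78) / 1.4²
  = 11.3030 · 5.78 / 1.96
  = 33.33
Adjust for 88% response: 33.33 / 0.88 = 37.88.
Round up → n = 38 per group.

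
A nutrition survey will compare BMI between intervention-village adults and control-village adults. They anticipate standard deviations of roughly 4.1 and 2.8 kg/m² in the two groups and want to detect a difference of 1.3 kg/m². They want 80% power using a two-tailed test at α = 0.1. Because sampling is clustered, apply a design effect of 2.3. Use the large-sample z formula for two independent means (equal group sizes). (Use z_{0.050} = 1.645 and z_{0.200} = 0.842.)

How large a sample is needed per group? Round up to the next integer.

n = 208 per group

n = (z_{α/2} + z_β)² · (σ₁² + σ₂²) / δ²
  = (1.645 + 0.842)² · (4.1² + 2.8² = 24.65) / 1.3²
  = 6.1852 · 24.65 / 1.69
  = 90.22
Design effect: 2.3 × 90.22 = 207.50.
Round up → n = 208 per group.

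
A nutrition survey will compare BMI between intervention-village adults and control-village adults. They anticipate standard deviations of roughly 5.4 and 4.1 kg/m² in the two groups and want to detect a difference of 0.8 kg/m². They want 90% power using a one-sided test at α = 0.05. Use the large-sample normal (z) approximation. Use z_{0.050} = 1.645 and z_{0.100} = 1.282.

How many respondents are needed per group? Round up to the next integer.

n = (z_α + z_β)² · (σ₁² + σ₂²) / δ²
  = (1.645 + 1.282)² · (5.4² + 4.1² = 45.97) / 0.8²
  = 8.5673 · 45.97 / 0.64
  = 615.38
Round up → n = 616 per group.

n = 616 per group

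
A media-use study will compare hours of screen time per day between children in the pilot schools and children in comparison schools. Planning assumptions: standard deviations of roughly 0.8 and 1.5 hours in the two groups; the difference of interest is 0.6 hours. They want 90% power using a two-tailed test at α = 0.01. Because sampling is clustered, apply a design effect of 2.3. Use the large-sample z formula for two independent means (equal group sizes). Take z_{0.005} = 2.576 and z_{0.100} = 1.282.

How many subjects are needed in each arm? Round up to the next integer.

n = (z_{α/2} + z_β)² · (σ₁² + σ₂²) / δ²
  = (2.576 + 1.282)² · (0.8² + 1.5² = 2.89) / 0.6²
  = 14.8842 · 2.89 / 0.36
  = 119.49
Design effect: 2.3 × 119.49 = 274.82.
Round up → n = 275 per group.

n = 275 per group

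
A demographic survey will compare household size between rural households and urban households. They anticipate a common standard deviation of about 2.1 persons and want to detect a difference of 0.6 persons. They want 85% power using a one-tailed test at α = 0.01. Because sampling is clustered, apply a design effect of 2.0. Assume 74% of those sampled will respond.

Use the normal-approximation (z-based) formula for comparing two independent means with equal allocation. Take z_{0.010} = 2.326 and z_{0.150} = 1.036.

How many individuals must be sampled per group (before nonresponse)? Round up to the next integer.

n = (z_α + z_β)² · (σ₁² + σ₂²) / δ²
  = (2.326 + 1.036)² · (2·2.1² = 8.82) / 0.6²
  = 11.3030 · 8.82 / 0.36
  = 276.92
Design effect: 2.0 × 276.92 = 553.85.
Adjust for 74% response: 553.85 / 0.74 = 748.44.
Round up → n = 749 per group.

n = 749 per group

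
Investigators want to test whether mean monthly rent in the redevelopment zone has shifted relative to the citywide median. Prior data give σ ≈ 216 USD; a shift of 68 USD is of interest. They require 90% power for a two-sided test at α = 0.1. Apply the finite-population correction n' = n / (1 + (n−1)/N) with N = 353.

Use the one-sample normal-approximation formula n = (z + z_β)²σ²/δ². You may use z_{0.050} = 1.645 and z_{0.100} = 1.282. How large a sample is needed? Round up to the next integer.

n = 70

n = (z_{α/2} + z_β)² · σ² / δ²
  = (1.645 + 1.282)² · 216² / 68²
  = 8.5673 · 46656 / 4624
  = 86.44
Finite-population correction (N = 353): 86.44 / (1 + (86.44 − 1)/353) = 69.60.
Round up → n = 70.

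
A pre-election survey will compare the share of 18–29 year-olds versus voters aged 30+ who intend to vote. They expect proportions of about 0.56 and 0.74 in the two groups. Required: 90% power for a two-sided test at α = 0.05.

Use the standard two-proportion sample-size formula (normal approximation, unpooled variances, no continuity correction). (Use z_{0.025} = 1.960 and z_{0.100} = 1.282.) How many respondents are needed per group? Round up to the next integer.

n = 143 per group

n = (z_{α/2} + z_β)² · [p₁(1−p₁) + p₂(1−p₂)] / (p₁ − p₂)²
  = (1.960 + 1.282)² · (0.56·0.44 + 0.74·0.26) / (-0.18)²
  = (3.242)² · (0.2464 + 0.1924) / 0.0324
  = 10.5106 · 0.4388 / 0.0324
  = 142.35
Round up → n = 143 per group.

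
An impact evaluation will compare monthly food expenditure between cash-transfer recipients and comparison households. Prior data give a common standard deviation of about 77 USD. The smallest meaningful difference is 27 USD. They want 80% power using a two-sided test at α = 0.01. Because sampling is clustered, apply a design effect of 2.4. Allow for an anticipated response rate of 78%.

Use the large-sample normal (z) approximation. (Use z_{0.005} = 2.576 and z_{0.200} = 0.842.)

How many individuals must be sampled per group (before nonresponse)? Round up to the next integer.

n = (z_{α/2} + z_β)² · (σ₁² + σ₂²) / δ²
  = (2.576 + 0.842)² · (2·77² = 11858) / 27²
  = 11.6827 · 11858 / 729
  = 190.03
Design effect: 2.4 × 190.03 = 456.08.
Adjust for 78% response: 456.08 / 0.78 = 584.72.
Round up → n = 585 per group.

n = 585 per group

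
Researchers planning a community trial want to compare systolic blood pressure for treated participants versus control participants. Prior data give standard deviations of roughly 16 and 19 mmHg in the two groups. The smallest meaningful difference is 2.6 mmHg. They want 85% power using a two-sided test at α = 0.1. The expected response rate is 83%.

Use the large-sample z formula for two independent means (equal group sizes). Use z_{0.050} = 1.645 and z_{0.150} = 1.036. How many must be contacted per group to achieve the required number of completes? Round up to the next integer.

n = (z_{α/2} + z_β)² · (σ₁² + σ₂²) / δ²
  = (1.645 + 1.036)² · (16² + 19² = 617) / 2.6²
  = 7.1878 · 617 / 6.76
  = 656.04
Adjust for 83% response: 656.04 / 0.83 = 790.41.
Round up → n = 791 per group.

n = 791 per group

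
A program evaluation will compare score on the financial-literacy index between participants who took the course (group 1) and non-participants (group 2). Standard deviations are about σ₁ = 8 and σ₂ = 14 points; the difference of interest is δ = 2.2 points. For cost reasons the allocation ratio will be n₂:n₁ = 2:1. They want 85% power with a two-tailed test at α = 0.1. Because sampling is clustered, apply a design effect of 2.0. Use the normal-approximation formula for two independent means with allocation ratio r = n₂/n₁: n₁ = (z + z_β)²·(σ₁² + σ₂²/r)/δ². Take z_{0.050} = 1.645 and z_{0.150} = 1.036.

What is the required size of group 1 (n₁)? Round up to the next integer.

n₁ = 482

n₁ = (z_{α/2} + z_β)² · (σ₁² + σ₂²/r) / δ²
   = (1.645 + 1.036)² · (8² + 14²/2) / 2.2²
   = 7.1878 · (64 + 98) / 4.84
   = 7.1878 · 162 / 4.84
   = 240.58
Design effect: 2.0 × 240.58 = 481.16.
Round up → n₁ = 482; n₂ = r·n₁ = 2 × 482 = 964.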